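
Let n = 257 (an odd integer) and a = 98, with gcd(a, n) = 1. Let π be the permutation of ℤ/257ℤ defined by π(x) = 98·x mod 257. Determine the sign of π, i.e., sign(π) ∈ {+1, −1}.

Orbit of 117 under x↦98x: [117, 158, 64, 104, 169, 114, 121]… (length divides ord_257(98)).
π_98 has 3 disjoint cycles with lengths [128, 128, 1] on {0,…,256}.
257 − 3 = 254 transpositions; sign(π) = (−1)^254 = +1.
Zolotarev: (98|257) = +1, matching the cycle-count sign.

+1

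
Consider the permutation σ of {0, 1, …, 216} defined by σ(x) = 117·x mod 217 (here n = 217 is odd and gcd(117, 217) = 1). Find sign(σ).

Start at x=165: 165 → 209 → 149 → 73 → 78 → 12 → 102 → … (one orbit).
Cycle type of π: 30×7 + 6 + 1; total 9 cycles.
217 − 9 = 208 transpositions; sign(π) = (−1)^208 = +1.
(117|217)_J = +1 (Zolotarev's lemma cross-check).

+1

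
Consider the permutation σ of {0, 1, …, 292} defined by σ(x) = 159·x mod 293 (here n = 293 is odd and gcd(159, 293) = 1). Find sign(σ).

-1

Trace 250: π^k(250) = [250, 195, 240, 70, 289, 243, 254] for k=0..6.
The orbit structure of x ↦ 159x mod 293: 2 orbits of sizes [292, 1].
293 − 2 = 291 transpositions; sign(π) = (−1)^291 = -1.
(159|293)_J = -1 (Zolotarev's lemma cross-check).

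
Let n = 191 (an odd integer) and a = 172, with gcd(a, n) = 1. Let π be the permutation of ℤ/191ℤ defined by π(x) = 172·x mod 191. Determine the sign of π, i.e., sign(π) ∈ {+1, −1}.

+1

Start at x=2: 2 → 153 → 149 → 34 → 118 → 50 → 5 → … (one orbit).
Cycle type of π: 95×2 + 1; total 3 cycles.
Σ(ℓ_i−1) = 191−3 = 188; sign = (−1)^188 = +1.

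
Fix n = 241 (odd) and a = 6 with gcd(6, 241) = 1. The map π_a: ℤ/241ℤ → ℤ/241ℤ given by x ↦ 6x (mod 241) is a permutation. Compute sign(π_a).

+1

Orbit of 36 under x↦6x: [36, 216, 91, 64, 143, 135, 87]… (length divides ord_241(6)).
Cycle type of π: 20×12 + 1; total 13 cycles.
241 − 13 = 228 transpositions; sign(π) = (−1)^228 = +1.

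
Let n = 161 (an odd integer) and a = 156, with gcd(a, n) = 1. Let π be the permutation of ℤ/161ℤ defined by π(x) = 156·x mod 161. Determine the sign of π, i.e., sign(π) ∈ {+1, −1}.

Start at x=8: 8 → 121 → 39 → 127 → 9 → 116 → 64 → … (one orbit).
Cycle type of π: 33×4 + 11×2 + 3×2 + 1; total 9 cycles.
Σ(ℓ_i−1) = 161−9 = 152; sign = (−1)^152 = +1.

+1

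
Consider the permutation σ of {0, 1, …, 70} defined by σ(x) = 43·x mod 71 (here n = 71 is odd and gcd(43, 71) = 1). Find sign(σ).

Trace 45: π^k(45) = [45, 18, 64, 54, 50, 20, 8] for k=0..6.
π_43 has 3 disjoint cycles with lengths [35, 35, 1] on {0,…,70}.
Σ(ℓ_i−1) = 71−3 = 68; sign = (−1)^68 = +1.

+1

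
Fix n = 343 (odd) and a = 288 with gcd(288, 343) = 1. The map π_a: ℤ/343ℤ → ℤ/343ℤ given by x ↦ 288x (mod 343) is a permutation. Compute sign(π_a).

Start at x=71: 71 → 211 → 57 → 295 → 239 → 232 → 274 → … (one orbit).
Cycle type of π: 49×6 + 7×6 + 1×7; total 19 cycles.
With 19 cycles on 343 points, sign = (−1)^{343−19} = +1.
The Jacobi symbol (288|343) = +1 (Zolotarev) agrees.

+1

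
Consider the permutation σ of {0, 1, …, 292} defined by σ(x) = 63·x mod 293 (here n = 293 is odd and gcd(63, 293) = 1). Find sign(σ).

Orbit of 249 under x↦63x: [249, 158, 285, 82, 185, 228, 7]… (length divides ord_293(63)).
The orbit structure of x ↦ 63x mod 293: 2 orbits of sizes [292, 1].
sign(π) = (−1)^{n − #cycles} = (−1)^{293−2} = (−1)^291 = -1.
Via Zolotarev, sign(π_{63}) = (63|293) = -1.

-1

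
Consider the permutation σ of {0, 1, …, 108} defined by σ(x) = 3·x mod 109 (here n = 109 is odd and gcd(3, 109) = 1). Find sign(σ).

Start at x=26: 26 → 78 → 16 → 48 → 35 → 105 → 97 → … (one orbit).
Decompose π into cycles: lengths [27, 27, 27, 27, 1] (5 cycles, including the fixed point 0).
Σ(ℓ_i−1) = 109−5 = 104; sign = (−1)^104 = +1.

+1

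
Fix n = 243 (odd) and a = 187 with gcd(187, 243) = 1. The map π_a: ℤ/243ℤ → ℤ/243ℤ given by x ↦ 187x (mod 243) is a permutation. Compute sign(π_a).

+1

Orbit of 64 under x↦187x: [64, 61, 229, 55, 79, 193, 127]… (length divides ord_243(187)).
Cycle lengths of π_187 on ℤ/243ℤ: [81, 81, 27, 27, 9, 9, 3, 3, 1, 1, 1]; 11 cycles in total.
n − c = 243 − 11 = 232; sign = (−1)^232 = +1.
Via Zolotarev, sign(π_{187}) = (187|243) = +1.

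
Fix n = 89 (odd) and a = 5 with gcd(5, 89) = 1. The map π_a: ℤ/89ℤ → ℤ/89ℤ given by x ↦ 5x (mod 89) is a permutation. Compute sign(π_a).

Start at x=80: 80 → 44 → 42 → 32 → 71 → 88 → 84 → … (one orbit).
Cycle type of π: 44×2 + 1; total 3 cycles.
sign(π) = (−1)^{n − #cycles} = (−1)^{89−3} = (−1)^86 = +1.
(5|89)_J = +1 (Zolotarev's lemma cross-check).

+1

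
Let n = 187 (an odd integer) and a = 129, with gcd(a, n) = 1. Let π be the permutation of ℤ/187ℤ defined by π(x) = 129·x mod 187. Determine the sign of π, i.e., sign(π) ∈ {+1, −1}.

Trace 131: π^k(131) = [131, 69, 112, 49, 150, 89, 74] for k=0..6.
Decompose π into cycles: lengths [80, 80, 16, 10, 1] (5 cycles, including the fixed point 0).
5 cycles on 187: each ℓ→(−1)^(ℓ−1), product (−1)^182 = +1.
Zolotarev: (129|187) = +1, matching the cycle-count sign.

+1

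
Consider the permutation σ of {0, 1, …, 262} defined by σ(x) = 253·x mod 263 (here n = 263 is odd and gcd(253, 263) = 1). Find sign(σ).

+1

Start at x=244: 244 → 190 → 204 → 64 → 149 → 88 → 172 → … (one orbit).
Cycle type of π: 131×2 + 1; total 3 cycles.
With 3 cycles on 263 points, sign = (−1)^{263−3} = +1.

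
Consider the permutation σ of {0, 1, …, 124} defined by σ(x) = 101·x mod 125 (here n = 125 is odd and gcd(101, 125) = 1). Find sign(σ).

+1

Start at x=26: 26 → 1 → 101 → 76 → 51 → 26 (one orbit).
Cycle lengths of π_101 on ℤ/125ℤ: [5, 5, 5, 5, 5, 5, 5, 5, 5, 5, 5, 5, 5, 5, 5, 5, 5, 5, 5, 5, 1, 1, 1, 1, 1, 1, 1, 1, 1, 1, 1, 1, 1, 1, 1, 1, 1, 1, 1, 1, 1, 1, 1, 1, 1]; 45 cycles in total.
sign(π) = (−1)^{n − #cycles} = (−1)^{125−45} = (−1)^80 = +1.
Check: (101/125) = +1 by Zolotarev.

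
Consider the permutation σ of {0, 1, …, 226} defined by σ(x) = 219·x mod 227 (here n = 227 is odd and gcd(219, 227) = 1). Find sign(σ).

+1

Trace 59: π^k(59) = [59, 209, 144, 210, 136, 47, 78] for k=0..6.
The orbit structure of x ↦ 219x mod 227: 3 orbits of sizes [113, 113, 1].
With 3 cycles on 227 points, sign = (−1)^{227−3} = +1.
(219|227)_J = +1 (Zolotarev's lemma cross-check).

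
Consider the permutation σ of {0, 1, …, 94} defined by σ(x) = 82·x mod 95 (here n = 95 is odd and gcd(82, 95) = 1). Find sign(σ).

Orbit of 36 under x↦82x: [36, 7, 4, 43, 11, 47, 54]… (length divides ord_95(82)).
Decompose π into cycles: lengths [36, 36, 9, 9, 4, 1] (6 cycles, including the fixed point 0).
n − c = 95 − 6 = 89; sign = (−1)^89 = -1.
The Jacobi symbol (82|95) = -1 (Zolotarev) agrees.

-1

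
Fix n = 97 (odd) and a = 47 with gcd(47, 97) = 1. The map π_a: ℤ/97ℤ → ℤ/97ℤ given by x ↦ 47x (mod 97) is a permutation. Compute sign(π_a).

+1

Orbit of 64 under x↦47x: [64, 1, 47, 75, 33, 96, 50]… (length divides ord_97(47)).
π_47 has 13 disjoint cycles with lengths [8, 8, 8, 8, 8, 8, 8, 8, 8, 8, 8, 8, 1] on {0,…,96}.
13 cycles on 97: each ℓ→(−1)^(ℓ−1), product (−1)^84 = +1.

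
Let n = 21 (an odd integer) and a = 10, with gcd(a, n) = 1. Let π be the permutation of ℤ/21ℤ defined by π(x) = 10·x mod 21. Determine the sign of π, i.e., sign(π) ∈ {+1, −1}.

-1

Trace 10: π^k(10) = [10, 16, 13, 4, 19, 1] for k=0..5.
π_10 has 6 disjoint cycles with lengths [6, 6, 6, 1, 1, 1] on {0,…,20}.
Σ(ℓ_i−1) = 21−6 = 15; sign = (−1)^15 = -1.
Check: (10/21) = -1 by Zolotarev.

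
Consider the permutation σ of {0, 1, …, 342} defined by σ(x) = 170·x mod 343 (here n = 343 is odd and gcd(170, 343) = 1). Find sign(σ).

Start at x=149: 149 → 291 → 78 → 226 → 4 → 337 → 9 → … (one orbit).
π_170 has 7 disjoint cycles with lengths [147, 147, 21, 21, 3, 3, 1] on {0,…,342}.
343 − 7 = 336 transpositions; sign(π) = (−1)^336 = +1.

+1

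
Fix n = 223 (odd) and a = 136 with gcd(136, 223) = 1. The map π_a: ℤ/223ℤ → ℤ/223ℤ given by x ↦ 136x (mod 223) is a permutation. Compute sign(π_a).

Start at x=28: 28 → 17 → 82 → 2 → 49 → 197 → 32 → … (one orbit).
7 cycles of lengths [37, 37, 37, 37, 37, 37, 1].
With 7 cycles on 223 points, sign = (−1)^{223−7} = +1.

+1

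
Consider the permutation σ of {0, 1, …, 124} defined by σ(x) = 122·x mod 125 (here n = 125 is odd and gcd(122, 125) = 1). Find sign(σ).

-1

Orbit of 46 under x↦122x: [46, 112, 39, 8, 101, 72, 34]… (length divides ord_125(122)).
4 cycles of lengths [100, 20, 4, 1].
125 − 4 = 121 transpositions; sign(π) = (−1)^121 = -1.
Check: (122/125) = -1 by Zolotarev.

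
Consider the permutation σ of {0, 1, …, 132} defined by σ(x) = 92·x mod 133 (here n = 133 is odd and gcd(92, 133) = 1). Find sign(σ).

Orbit of 92 under x↦92x: [92, 85, 106, 43, 99, 64, 36]… (length divides ord_133(92)).
Cycle type of π: 9×14 + 1×7; total 21 cycles.
n − c = 133 − 21 = 112; sign = (−1)^112 = +1.

+1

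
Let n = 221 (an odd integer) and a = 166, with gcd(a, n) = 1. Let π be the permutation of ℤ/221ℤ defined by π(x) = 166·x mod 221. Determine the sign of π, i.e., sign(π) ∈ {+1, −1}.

+1

Start at x=35: 35 → 64 → 16 → 4 → 1 → 166 → 152 → … (one orbit).
π_166 has 23 disjoint cycles with lengths [12, 12, 12, 12, 12, 12, 12, 12, 12, 12, 12, 12, 12, 12, 12, 12, 6, 6, 4, 4, 4, 4, 1] on {0,…,220}.
With 23 cycles on 221 points, sign = (−1)^{221−23} = +1.
The Jacobi symbol (166|221) = +1 (Zolotarev) agrees.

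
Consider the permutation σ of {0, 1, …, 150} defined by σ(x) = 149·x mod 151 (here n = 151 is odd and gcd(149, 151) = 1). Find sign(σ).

Trace 46: π^k(46) = [46, 59, 33, 85, 132, 38, 75] for k=0..6.
π_149 has 6 disjoint cycles with lengths [30, 30, 30, 30, 30, 1] on {0,…,150}.
Σ(ℓ_i−1) = 151−6 = 145; sign = (−1)^145 = -1.

-1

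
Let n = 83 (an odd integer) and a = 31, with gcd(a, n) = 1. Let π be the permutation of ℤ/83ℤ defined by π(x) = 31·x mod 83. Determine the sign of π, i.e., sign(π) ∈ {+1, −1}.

+1

Trace 9: π^k(9) = [9, 30, 17, 29, 69, 64, 75] for k=0..6.
Cycle type of π: 41×2 + 1; total 3 cycles.
83 − 3 = 80 transpositions; sign(π) = (−1)^80 = +1.
Check: (31/83) = +1 by Zolotarev.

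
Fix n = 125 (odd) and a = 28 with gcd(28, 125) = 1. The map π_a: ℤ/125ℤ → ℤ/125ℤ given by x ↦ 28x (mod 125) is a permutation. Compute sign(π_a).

Orbit of 9 under x↦28x: [9, 2, 56, 68, 29, 62, 111]… (length divides ord_125(28)).
4 cycles of lengths [100, 20, 4, 1].
n − c = 125 − 4 = 121; sign = (−1)^121 = -1.
(28|125)_J = -1 (Zolotarev's lemma cross-check).

-1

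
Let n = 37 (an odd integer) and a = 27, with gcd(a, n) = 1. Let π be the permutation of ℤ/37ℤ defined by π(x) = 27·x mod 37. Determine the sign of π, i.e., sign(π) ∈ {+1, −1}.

+1

Start at x=36: 36 → 10 → 11 → 1 → 27 → 26 → 36 (one orbit).
π_27 has 7 disjoint cycles with lengths [6, 6, 6, 6, 6, 6, 1] on {0,…,36}.
Σ(ℓ_i−1) = 37−7 = 30; sign = (−1)^30 = +1.
Via Zolotarev, sign(π_{27}) = (27|37) = +1.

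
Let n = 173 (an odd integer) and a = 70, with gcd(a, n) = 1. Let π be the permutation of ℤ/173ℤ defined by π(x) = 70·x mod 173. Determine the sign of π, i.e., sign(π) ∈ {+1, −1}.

-1

Start at x=21: 21 → 86 → 138 → 145 → 116 → 162 → 95 → … (one orbit).
Decompose π into cycles: lengths [172, 1] (2 cycles, including the fixed point 0).
2 cycles on 173: each ℓ→(−1)^(ℓ−1), product (−1)^171 = -1.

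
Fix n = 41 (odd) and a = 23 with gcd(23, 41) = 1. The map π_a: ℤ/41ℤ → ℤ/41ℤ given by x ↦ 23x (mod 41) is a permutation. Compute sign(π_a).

+1

Orbit of 37 under x↦23x: [37, 31, 16, 40, 18, 4, 10]… (length divides ord_41(23)).
π_23 has 5 disjoint cycles with lengths [10, 10, 10, 10, 1] on {0,…,40}.
5 cycles on 41: each ℓ→(−1)^(ℓ−1), product (−1)^36 = +1.
Via Zolotarev, sign(π_{23}) = (23|41) = +1.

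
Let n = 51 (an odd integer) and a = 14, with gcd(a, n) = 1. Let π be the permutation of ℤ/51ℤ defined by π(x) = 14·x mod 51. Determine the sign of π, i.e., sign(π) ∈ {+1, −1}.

Orbit of 11 under x↦14x: [11, 1, 14, 43, 41, 13, 29]… (length divides ord_51(14)).
π_14 has 5 disjoint cycles with lengths [16, 16, 16, 2, 1] on {0,…,50}.
sign(π) = (−1)^{n − #cycles} = (−1)^{51−5} = (−1)^46 = +1.
The Jacobi symbol (14|51) = +1 (Zolotarev) agrees.

+1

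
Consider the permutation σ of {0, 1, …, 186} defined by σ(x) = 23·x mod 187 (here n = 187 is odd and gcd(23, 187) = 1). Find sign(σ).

Trace 177: π^k(177) = [177, 144, 133, 67, 45, 100, 56] for k=0..6.
Cycle lengths of π_23 on ℤ/187ℤ: [16, 16, 16, 16, 16, 16, 16, 16, 16, 16, 16, 1, 1, 1, 1, 1, 1, 1, 1, 1, 1, 1]; 22 cycles in total.
n − c = 187 − 22 = 165; sign = (−1)^165 = -1.

-1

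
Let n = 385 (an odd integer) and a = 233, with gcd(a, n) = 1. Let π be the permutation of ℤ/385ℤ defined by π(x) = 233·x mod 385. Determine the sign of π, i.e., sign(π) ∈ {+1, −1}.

Start at x=233: 233 → 4 → 162 → 16 → 263 → 64 → 282 → … (one orbit).
Decompose π into cycles: lengths [60, 60, 60, 60, 30, 30, 20, 20, 12, 12, 10, 4, 3, 3, 1] (15 cycles, including the fixed point 0).
With 15 cycles on 385 points, sign = (−1)^{385−15} = +1.
The Jacobi symbol (233|385) = +1 (Zolotarev) agrees.

+1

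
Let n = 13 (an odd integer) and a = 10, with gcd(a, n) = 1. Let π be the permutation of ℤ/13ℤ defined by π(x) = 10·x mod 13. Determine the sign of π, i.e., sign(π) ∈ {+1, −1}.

+1

Start at x=4: 4 → 1 → 10 → 9 → 12 → 3 → 4 (one orbit).
Cycle type of π: 6×2 + 1; total 3 cycles.
With 3 cycles on 13 points, sign = (−1)^{13−3} = +1.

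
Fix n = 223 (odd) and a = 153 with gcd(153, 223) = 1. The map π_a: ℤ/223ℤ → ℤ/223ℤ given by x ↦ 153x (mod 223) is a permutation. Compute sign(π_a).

Start at x=98: 98 → 53 → 81 → 128 → 183 → 124 → 17 → … (one orbit).
The orbit structure of x ↦ 153x mod 223: 3 orbits of sizes [111, 111, 1].
3 cycles on 223: each ℓ→(−1)^(ℓ−1), product (−1)^220 = +1.
Via Zolotarev, sign(π_{153}) = (153|223) = +1.

+1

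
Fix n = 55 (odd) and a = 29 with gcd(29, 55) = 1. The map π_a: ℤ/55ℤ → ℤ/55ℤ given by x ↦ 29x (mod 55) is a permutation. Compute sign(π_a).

-1

Start at x=54: 54 → 26 → 39 → 31 → 19 → 1 → 29 → … (one orbit).
The orbit structure of x ↦ 29x mod 55: 8 orbits of sizes [10, 10, 10, 10, 10, 2, 2, 1].
55 − 8 = 47 transpositions; sign(π) = (−1)^47 = -1.
Check: (29/55) = -1 by Zolotarev.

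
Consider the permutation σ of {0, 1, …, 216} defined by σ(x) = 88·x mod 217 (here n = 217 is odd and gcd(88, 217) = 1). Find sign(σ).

-1

Trace 1: π^k(1) = [1, 88, 149, 92, 67, 37] for k=0..5.
Cycle type of π: 6×35 + 3×2 + 1; total 38 cycles.
n − c = 217 − 38 = 179; sign = (−1)^179 = -1.
Zolotarev: (88|217) = -1, matching the cycle-count sign.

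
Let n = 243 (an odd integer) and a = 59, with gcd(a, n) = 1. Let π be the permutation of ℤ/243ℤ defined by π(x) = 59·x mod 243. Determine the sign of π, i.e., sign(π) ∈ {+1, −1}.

-1

Start at x=137: 137 → 64 → 131 → 196 → 143 → 175 → 119 → … (one orbit).
The orbit structure of x ↦ 59x mod 243: 6 orbits of sizes [162, 54, 18, 6, 2, 1].
n − c = 243 − 6 = 237; sign = (−1)^237 = -1.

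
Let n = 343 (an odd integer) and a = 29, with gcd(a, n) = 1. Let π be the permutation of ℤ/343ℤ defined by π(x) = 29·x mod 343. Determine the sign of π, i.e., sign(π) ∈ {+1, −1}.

Orbit of 169 under x↦29x: [169, 99, 127, 253, 134, 113, 190]… (length divides ord_343(29)).
19 cycles of lengths [49, 49, 49, 49, 49, 49, 7, 7, 7, 7, 7, 7, 1, 1, 1, 1, 1, 1, 1].
n − c = 343 − 19 = 324; sign = (−1)^324 = +1.
Via Zolotarev, sign(π_{29}) = (29|343) = +1.

+1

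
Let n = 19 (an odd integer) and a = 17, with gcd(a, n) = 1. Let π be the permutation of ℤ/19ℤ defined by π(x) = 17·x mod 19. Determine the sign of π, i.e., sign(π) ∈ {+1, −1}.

+1

Start at x=9: 9 → 1 → 17 → 4 → 11 → 16 → 6 → … (one orbit).
Decompose π into cycles: lengths [9, 9, 1] (3 cycles, including the fixed point 0).
With 3 cycles on 19 points, sign = (−1)^{19−3} = +1.
Via Zolotarev, sign(π_{17}) = (17|19) = +1.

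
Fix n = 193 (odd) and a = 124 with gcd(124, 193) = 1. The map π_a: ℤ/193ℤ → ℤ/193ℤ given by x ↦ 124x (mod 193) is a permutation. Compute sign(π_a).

+1

Orbit of 190 under x↦124x: [190, 14, 192, 69, 64, 23, 150]… (length divides ord_193(124)).
Cycle lengths of π_124 on ℤ/193ℤ: [32, 32, 32, 32, 32, 32, 1]; 7 cycles in total.
Σ(ℓ_i−1) = 193−7 = 186; sign = (−1)^186 = +1.
Via Zolotarev, sign(π_{124}) = (124|193) = +1.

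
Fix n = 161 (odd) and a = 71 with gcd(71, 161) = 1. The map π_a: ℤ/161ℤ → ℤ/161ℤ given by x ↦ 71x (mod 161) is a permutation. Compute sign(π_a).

+1

Orbit of 78 under x↦71x: [78, 64, 36, 141, 29, 127, 1]… (length divides ord_161(71)).
21 cycles of lengths [11, 11, 11, 11, 11, 11, 11, 11, 11, 11, 11, 11, 11, 11, 1, 1, 1, 1, 1, 1, 1].
sign(π) = (−1)^{n − #cycles} = (−1)^{161−21} = (−1)^140 = +1.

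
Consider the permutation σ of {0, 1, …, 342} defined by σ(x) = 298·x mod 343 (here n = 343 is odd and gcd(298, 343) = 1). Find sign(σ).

Start at x=242: 242 → 86 → 246 → 249 → 114 → 15 → 11 → … (one orbit).
Cycle lengths of π_298 on ℤ/343ℤ: [147, 147, 21, 21, 3, 3, 1]; 7 cycles in total.
343 − 7 = 336 transpositions; sign(π) = (−1)^336 = +1.

+1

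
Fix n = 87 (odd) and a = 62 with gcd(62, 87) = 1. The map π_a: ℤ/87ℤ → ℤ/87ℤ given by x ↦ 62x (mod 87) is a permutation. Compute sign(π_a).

-1

Start at x=52: 52 → 5 → 49 → 80 → 1 → 62 → 16 → … (one orbit).
Cycle lengths of π_62 on ℤ/87ℤ: [14, 14, 14, 14, 14, 14, 2, 1]; 8 cycles in total.
87 − 8 = 79 transpositions; sign(π) = (−1)^79 = -1.
Via Zolotarev, sign(π_{62}) = (62|87) = -1.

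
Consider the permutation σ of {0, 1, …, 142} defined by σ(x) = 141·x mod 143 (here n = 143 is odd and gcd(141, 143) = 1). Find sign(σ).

-1

Orbit of 81 under x↦141x: [81, 124, 38, 67, 9, 125, 36]… (length divides ord_143(141)).
Cycle lengths of π_141 on ℤ/143ℤ: [60, 60, 12, 5, 5, 1]; 6 cycles in total.
With 6 cycles on 143 points, sign = (−1)^{143−6} = -1.
Via Zolotarev, sign(π_{141}) = (141|143) = -1.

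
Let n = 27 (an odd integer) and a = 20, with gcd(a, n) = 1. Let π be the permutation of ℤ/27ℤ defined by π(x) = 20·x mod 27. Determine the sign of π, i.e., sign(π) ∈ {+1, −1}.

Start at x=13: 13 → 17 → 16 → 23 → 1 → 20 → 22 → … (one orbit).
Cycle type of π: 18 + 6 + 2 + 1; total 4 cycles.
Σ(ℓ_i−1) = 27−4 = 23; sign = (−1)^23 = -1.

-1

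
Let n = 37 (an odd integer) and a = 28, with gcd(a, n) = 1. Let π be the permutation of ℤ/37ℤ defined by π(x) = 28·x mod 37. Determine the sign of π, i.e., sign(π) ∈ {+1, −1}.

+1

Start at x=36: 36 → 9 → 30 → 26 → 25 → 34 → 27 → … (one orbit).
π_28 has 3 disjoint cycles with lengths [18, 18, 1] on {0,…,36}.
Σ(ℓ_i−1) = 37−3 = 34; sign = (−1)^34 = +1.
Check: (28/37) = +1 by Zolotarev.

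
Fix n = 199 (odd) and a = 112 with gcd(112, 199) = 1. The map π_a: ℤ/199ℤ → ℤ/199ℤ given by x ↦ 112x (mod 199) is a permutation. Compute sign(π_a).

Orbit of 111 under x↦112x: [111, 94, 180, 61, 66, 29, 64]… (length divides ord_199(112)).
Cycle lengths of π_112 on ℤ/199ℤ: [99, 99, 1]; 3 cycles in total.
sign(π) = (−1)^{n − #cycles} = (−1)^{199−3} = (−1)^196 = +1.

+1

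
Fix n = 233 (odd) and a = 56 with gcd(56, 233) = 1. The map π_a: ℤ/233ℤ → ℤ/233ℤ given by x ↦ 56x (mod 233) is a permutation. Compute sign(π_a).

+1

Start at x=19: 19 → 132 → 169 → 144 → 142 → 30 → 49 → … (one orbit).
Decompose π into cycles: lengths [116, 116, 1] (3 cycles, including the fixed point 0).
sign(π) = (−1)^{n − #cycles} = (−1)^{233−3} = (−1)^230 = +1.
(56|233)_J = +1 (Zolotarev's lemma cross-check).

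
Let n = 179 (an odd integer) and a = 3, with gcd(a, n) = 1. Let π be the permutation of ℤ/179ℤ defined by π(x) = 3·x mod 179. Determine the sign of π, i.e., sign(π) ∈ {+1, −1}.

Start at x=3: 3 → 9 → 27 → 81 → 64 → 13 → 39 → … (one orbit).
Cycle lengths of π_3 on ℤ/179ℤ: [89, 89, 1]; 3 cycles in total.
sign(π) = (−1)^{n − #cycles} = (−1)^{179−3} = (−1)^176 = +1.
Via Zolotarev, sign(π_{3}) = (3|179) = +1.

+1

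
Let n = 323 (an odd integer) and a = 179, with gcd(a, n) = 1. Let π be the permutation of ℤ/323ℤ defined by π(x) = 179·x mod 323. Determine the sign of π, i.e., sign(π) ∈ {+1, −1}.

-1

Start at x=115: 115 → 236 → 254 → 246 → 106 → 240 → 1 → … (one orbit).
Cycle type of π: 24×12 + 8×2 + 6×3 + 1; total 18 cycles.
18 cycles on 323: each ℓ→(−1)^(ℓ−1), product (−1)^305 = -1.
Check: (179/323) = -1 by Zolotarev.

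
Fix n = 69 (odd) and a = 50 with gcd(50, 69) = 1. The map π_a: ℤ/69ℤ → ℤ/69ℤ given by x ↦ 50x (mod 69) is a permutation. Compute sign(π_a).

-1

Trace 1: π^k(1) = [1, 50, 16, 41, 49, 35, 25] for k=0..6.
Cycle lengths of π_50 on ℤ/69ℤ: [22, 22, 11, 11, 2, 1]; 6 cycles in total.
sign(π) = (−1)^{n − #cycles} = (−1)^{69−6} = (−1)^63 = -1.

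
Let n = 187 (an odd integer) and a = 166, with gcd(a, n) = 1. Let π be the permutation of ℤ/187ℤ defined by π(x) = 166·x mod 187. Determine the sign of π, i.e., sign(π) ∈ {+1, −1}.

Orbit of 67 under x↦166x: [67, 89, 1, 166]… (length divides ord_187(166)).
Cycle type of π: 4×44 + 1×11; total 55 cycles.
n − c = 187 − 55 = 132; sign = (−1)^132 = +1.
Zolotarev: (166|187) = +1, matching the cycle-count sign.

+1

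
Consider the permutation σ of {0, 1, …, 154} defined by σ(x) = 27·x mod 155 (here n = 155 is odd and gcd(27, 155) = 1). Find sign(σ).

Start at x=4: 4 → 108 → 126 → 147 → 94 → 58 → 16 → … (one orbit).
The orbit structure of x ↦ 27x mod 155: 11 orbits of sizes [20, 20, 20, 20, 20, 20, 10, 10, 10, 4, 1].
11 cycles on 155: each ℓ→(−1)^(ℓ−1), product (−1)^144 = +1.
Check: (27/155) = +1 by Zolotarev.

+1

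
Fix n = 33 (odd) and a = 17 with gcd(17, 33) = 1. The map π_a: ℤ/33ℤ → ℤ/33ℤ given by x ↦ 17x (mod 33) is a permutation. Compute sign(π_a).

Orbit of 31 under x↦17x: [31, 32, 16, 8, 4, 2, 1]… (length divides ord_33(17)).
5 cycles of lengths [10, 10, 10, 2, 1].
5 cycles on 33: each ℓ→(−1)^(ℓ−1), product (−1)^28 = +1.
(17|33)_J = +1 (Zolotarev's lemma cross-check).

+1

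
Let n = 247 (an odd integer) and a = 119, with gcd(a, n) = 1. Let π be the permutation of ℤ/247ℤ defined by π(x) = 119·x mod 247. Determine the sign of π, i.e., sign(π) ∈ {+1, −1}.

Trace 125: π^k(125) = [125, 55, 123, 64, 206, 61, 96] for k=0..6.
10 cycles of lengths [36, 36, 36, 36, 36, 36, 12, 9, 9, 1].
Σ(ℓ_i−1) = 247−10 = 237; sign = (−1)^237 = -1.

-1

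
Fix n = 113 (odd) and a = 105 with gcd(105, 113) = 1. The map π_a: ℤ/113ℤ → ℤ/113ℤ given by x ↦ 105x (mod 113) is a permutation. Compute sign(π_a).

+1

Start at x=15: 15 → 106 → 56 → 4 → 81 → 30 → 99 → … (one orbit).
Decompose π into cycles: lengths [28, 28, 28, 28, 1] (5 cycles, including the fixed point 0).
With 5 cycles on 113 points, sign = (−1)^{113−5} = +1.
Check: (105/113) = +1 by Zolotarev.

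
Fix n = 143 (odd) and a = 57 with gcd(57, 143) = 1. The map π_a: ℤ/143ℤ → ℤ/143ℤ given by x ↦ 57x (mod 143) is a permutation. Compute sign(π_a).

Trace 8: π^k(8) = [8, 27, 109, 64, 73, 14, 83] for k=0..6.
Cycle type of π: 20×6 + 10 + 4×3 + 1; total 11 cycles.
sign(π) = (−1)^{n − #cycles} = (−1)^{143−11} = (−1)^132 = +1.

+1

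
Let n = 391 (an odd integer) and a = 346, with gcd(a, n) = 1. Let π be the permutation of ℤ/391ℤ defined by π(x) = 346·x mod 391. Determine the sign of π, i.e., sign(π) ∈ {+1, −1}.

Start at x=93: 93 → 116 → 254 → 300 → 185 → 277 → 47 → … (one orbit).
Cycle type of π: 16×23 + 1×23; total 46 cycles.
With 46 cycles on 391 points, sign = (−1)^{391−46} = -1.
Via Zolotarev, sign(π_{346}) = (346|391) = -1.

-1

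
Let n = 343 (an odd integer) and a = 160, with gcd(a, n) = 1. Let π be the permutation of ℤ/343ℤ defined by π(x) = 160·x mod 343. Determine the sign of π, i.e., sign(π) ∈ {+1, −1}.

Start at x=22: 22 → 90 → 337 → 69 → 64 → 293 → 232 → … (one orbit).
The orbit structure of x ↦ 160x mod 343: 10 orbits of sizes [98, 98, 98, 14, 14, 14, 2, 2, 2, 1].
Σ(ℓ_i−1) = 343−10 = 333; sign = (−1)^333 = -1.
(160|343)_J = -1 (Zolotarev's lemma cross-check).

-1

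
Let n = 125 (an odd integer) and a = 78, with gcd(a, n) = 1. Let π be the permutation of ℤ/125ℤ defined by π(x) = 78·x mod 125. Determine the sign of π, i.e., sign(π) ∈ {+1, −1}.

Orbit of 38 under x↦78x: [38, 89, 67, 101, 3, 109, 2]… (length divides ord_125(78)).
The orbit structure of x ↦ 78x mod 125: 4 orbits of sizes [100, 20, 4, 1].
With 4 cycles on 125 points, sign = (−1)^{125−4} = -1.
Check: (78/125) = -1 by Zolotarev.

-1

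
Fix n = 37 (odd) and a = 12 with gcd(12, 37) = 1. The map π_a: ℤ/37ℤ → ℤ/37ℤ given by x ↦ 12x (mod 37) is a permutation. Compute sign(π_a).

+1

Orbit of 10 under x↦12x: [10, 9, 34, 1, 12, 33, 26]… (length divides ord_37(12)).
Decompose π into cycles: lengths [9, 9, 9, 9, 1] (5 cycles, including the fixed point 0).
37 − 5 = 32 transpositions; sign(π) = (−1)^32 = +1.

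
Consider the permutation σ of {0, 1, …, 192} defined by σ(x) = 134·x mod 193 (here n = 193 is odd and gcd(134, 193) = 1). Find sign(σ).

+1

Start at x=21: 21 → 112 → 147 → 12 → 64 → 84 → 62 → … (one orbit).
5 cycles of lengths [48, 48, 48, 48, 1].
193 − 5 = 188 transpositions; sign(π) = (−1)^188 = +1.
The Jacobi symbol (134|193) = +1 (Zolotarev) agrees.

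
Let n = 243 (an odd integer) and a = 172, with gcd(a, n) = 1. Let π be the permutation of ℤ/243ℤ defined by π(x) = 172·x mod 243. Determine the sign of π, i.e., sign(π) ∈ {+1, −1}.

Orbit of 154 under x↦172x: [154, 1, 172, 181, 28, 199, 208]… (length divides ord_243(172)).
π_172 has 27 disjoint cycles with lengths [27, 27, 27, 27, 27, 27, 9, 9, 9, 9, 9, 9, 3, 3, 3, 3, 3, 3, 1, 1, 1, 1, 1, 1, 1, 1, 1] on {0,…,242}.
With 27 cycles on 243 points, sign = (−1)^{243−27} = +1.

+1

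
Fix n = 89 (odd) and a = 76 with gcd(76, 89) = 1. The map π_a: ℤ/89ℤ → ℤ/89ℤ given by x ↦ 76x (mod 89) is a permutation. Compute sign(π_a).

-1

Orbit of 81 under x↦76x: [81, 15, 72, 43, 64, 58, 47]… (length divides ord_89(76)).
π_76 has 2 disjoint cycles with lengths [88, 1] on {0,…,88}.
Σ(ℓ_i−1) = 89−2 = 87; sign = (−1)^87 = -1.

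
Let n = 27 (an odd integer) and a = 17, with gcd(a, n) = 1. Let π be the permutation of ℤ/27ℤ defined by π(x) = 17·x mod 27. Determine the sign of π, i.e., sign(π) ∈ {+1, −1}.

-1

Orbit of 17 under x↦17x: [17, 19, 26, 10, 8, 1]… (length divides ord_27(17)).
The orbit structure of x ↦ 17x mod 27: 8 orbits of sizes [6, 6, 6, 2, 2, 2, 2, 1].
27 − 8 = 19 transpositions; sign(π) = (−1)^19 = -1.
The Jacobi symbol (17|27) = -1 (Zolotarev) agrees.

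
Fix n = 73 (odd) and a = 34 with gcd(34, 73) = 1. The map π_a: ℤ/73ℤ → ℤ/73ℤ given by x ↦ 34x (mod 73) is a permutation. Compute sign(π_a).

-1

Orbit of 58 under x↦34x: [58, 1, 34, 61, 30, 71, 5]… (length divides ord_73(34)).
Cycle type of π: 72 + 1; total 2 cycles.
2 cycles on 73: each ℓ→(−1)^(ℓ−1), product (−1)^71 = -1.
Via Zolotarev, sign(π_{34}) = (34|73) = -1.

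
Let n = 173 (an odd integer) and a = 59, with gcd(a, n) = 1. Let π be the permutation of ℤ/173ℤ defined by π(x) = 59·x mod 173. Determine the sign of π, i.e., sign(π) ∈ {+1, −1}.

-1

Orbit of 146 under x↦59x: [146, 137, 125, 109, 30, 40, 111]… (length divides ord_173(59)).
Cycle type of π: 172 + 1; total 2 cycles.
n − c = 173 − 2 = 171; sign = (−1)^171 = -1.
Via Zolotarev, sign(π_{59}) = (59|173) = -1.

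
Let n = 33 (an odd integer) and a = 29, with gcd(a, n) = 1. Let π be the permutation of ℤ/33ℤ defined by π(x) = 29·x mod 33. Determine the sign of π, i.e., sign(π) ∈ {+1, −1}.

+1

Trace 2: π^k(2) = [2, 25, 32, 4, 17, 31, 8] for k=0..6.
Cycle type of π: 10×3 + 2 + 1; total 5 cycles.
5 cycles on 33: each ℓ→(−1)^(ℓ−1), product (−1)^28 = +1.
The Jacobi symbol (29|33) = +1 (Zolotarev) agrees.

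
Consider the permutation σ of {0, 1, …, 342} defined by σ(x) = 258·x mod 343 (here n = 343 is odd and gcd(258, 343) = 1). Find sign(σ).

-1

Orbit of 153 under x↦258x: [153, 29, 279, 295, 307, 316, 237]… (length divides ord_343(258)).
10 cycles of lengths [98, 98, 98, 14, 14, 14, 2, 2, 2, 1].
With 10 cycles on 343 points, sign = (−1)^{343−10} = -1.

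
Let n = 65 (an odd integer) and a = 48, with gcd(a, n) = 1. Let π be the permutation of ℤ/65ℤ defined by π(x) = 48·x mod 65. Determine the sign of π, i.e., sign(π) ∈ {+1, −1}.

-1

Orbit of 16 under x↦48x: [16, 53, 9, 42, 1, 48, 29]… (length divides ord_65(48)).
Decompose π into cycles: lengths [12, 12, 12, 12, 4, 3, 3, 3, 3, 1] (10 cycles, including the fixed point 0).
10 cycles on 65: each ℓ→(−1)^(ℓ−1), product (−1)^55 = -1.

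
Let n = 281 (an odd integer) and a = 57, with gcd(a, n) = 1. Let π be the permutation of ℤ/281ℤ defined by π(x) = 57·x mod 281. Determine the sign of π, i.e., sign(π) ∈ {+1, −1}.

+1

Orbit of 106 under x↦57x: [106, 141, 169, 79, 7, 118, 263]… (length divides ord_281(57)).
Cycle lengths of π_57 on ℤ/281ℤ: [140, 140, 1]; 3 cycles in total.
3 cycles on 281: each ℓ→(−1)^(ℓ−1), product (−1)^278 = +1.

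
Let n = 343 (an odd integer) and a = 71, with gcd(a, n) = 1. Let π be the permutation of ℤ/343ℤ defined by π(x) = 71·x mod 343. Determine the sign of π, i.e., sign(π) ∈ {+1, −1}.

Start at x=190: 190 → 113 → 134 → 253 → 127 → 99 → 169 → … (one orbit).
The orbit structure of x ↦ 71x mod 343: 19 orbits of sizes [49, 49, 49, 49, 49, 49, 7, 7, 7, 7, 7, 7, 1, 1, 1, 1, 1, 1, 1].
sign(π) = (−1)^{n − #cycles} = (−1)^{343−19} = (−1)^324 = +1.

+1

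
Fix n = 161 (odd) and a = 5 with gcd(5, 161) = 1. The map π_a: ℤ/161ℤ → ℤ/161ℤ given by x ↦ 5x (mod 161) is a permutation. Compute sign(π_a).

+1

Orbit of 90 under x↦5x: [90, 128, 157, 141, 61, 144, 76]… (length divides ord_161(5)).
Decompose π into cycles: lengths [66, 66, 22, 6, 1] (5 cycles, including the fixed point 0).
sign(π) = (−1)^{n − #cycles} = (−1)^{161−5} = (−1)^156 = +1.
Zolotarev: (5|161) = +1, matching the cycle-count sign.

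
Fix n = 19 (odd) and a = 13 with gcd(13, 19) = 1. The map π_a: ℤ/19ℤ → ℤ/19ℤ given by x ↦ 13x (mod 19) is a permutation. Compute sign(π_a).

-1

Trace 3: π^k(3) = [3, 1, 13, 17, 12, 4, 14] for k=0..6.
The orbit structure of x ↦ 13x mod 19: 2 orbits of sizes [18, 1].
n − c = 19 − 2 = 17; sign = (−1)^17 = -1.
(13|19)_J = -1 (Zolotarev's lemma cross-check).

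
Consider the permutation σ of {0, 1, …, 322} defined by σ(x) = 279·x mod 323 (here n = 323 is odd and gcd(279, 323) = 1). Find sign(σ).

+1

Trace 37: π^k(37) = [37, 310, 249, 26, 148, 271, 27] for k=0..6.
The orbit structure of x ↦ 279x mod 323: 5 orbits of sizes [144, 144, 18, 16, 1].
sign(π) = (−1)^{n − #cycles} = (−1)^{323−5} = (−1)^318 = +1.
Check: (279/323) = +1 by Zolotarev.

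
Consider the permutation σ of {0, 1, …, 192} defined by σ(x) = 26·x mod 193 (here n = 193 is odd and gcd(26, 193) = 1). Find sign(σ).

Start at x=51: 51 → 168 → 122 → 84 → 61 → 42 → 127 → … (one orbit).
Cycle lengths of π_26 on ℤ/193ℤ: [192, 1]; 2 cycles in total.
With 2 cycles on 193 points, sign = (−1)^{193−2} = -1.
The Jacobi symbol (26|193) = -1 (Zolotarev) agrees.

-1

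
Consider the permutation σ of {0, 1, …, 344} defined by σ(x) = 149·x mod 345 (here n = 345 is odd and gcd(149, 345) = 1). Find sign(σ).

+1

Orbit of 329 under x↦149x: [329, 31, 134, 301, 344, 196, 224]… (length divides ord_345(149)).
Cycle lengths of π_149 on ℤ/345ℤ: [22, 22, 22, 22, 22, 22, 22, 22, 22, 22, 22, 22, 22, 22, 22, 2, 2, 2, 2, 2, 2, 2, 1]; 23 cycles in total.
Σ(ℓ_i−1) = 345−23 = 322; sign = (−1)^322 = +1.
Via Zolotarev, sign(π_{149}) = (149|345) = +1.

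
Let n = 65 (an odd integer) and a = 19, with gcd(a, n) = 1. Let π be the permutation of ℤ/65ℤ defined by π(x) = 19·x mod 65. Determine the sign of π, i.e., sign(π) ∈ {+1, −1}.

Start at x=56: 56 → 24 → 1 → 19 → 36 → 34 → 61 → … (one orbit).
Decompose π into cycles: lengths [12, 12, 12, 12, 12, 2, 2, 1] (8 cycles, including the fixed point 0).
sign(π) = (−1)^{n − #cycles} = (−1)^{65−8} = (−1)^57 = -1.
Zolotarev: (19|65) = -1, matching the cycle-count sign.

-1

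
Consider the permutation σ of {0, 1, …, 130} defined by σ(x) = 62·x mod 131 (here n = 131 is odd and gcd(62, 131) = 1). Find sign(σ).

+1

Orbit of 39 under x↦62x: [39, 60, 52, 80, 113, 63, 107]… (length divides ord_131(62)).
Cycle type of π: 13×10 + 1; total 11 cycles.
sign(π) = (−1)^{n − #cycles} = (−1)^{131−11} = (−1)^120 = +1.
Via Zolotarev, sign(π_{62}) = (62|131) = +1.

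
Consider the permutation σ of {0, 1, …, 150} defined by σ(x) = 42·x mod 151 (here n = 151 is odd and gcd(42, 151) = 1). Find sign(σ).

+1

Orbit of 37 under x↦42x: [37, 44, 36, 2, 84, 55, 45]… (length divides ord_151(42)).
Cycle lengths of π_42 on ℤ/151ℤ: [75, 75, 1]; 3 cycles in total.
Σ(ℓ_i−1) = 151−3 = 148; sign = (−1)^148 = +1.
Check: (42/151) = +1 by Zolotarev.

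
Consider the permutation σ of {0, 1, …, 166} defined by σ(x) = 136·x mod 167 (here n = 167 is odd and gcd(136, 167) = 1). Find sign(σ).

Start at x=162: 162 → 155 → 38 → 158 → 112 → 35 → 84 → … (one orbit).
Decompose π into cycles: lengths [166, 1] (2 cycles, including the fixed point 0).
167 − 2 = 165 transpositions; sign(π) = (−1)^165 = -1.

-1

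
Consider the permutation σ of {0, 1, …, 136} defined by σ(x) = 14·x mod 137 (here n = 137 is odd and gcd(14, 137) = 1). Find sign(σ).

+1

Orbit of 59 under x↦14x: [59, 4, 56, 99, 16, 87, 122]… (length divides ord_137(14)).
The orbit structure of x ↦ 14x mod 137: 5 orbits of sizes [34, 34, 34, 34, 1].
With 5 cycles on 137 points, sign = (−1)^{137−5} = +1.
(14|137)_J = +1 (Zolotarev's lemma cross-check).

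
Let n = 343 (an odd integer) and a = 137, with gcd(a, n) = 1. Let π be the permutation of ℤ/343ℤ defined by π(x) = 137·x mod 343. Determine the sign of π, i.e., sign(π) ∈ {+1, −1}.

+1

Orbit of 25 under x↦137x: [25, 338, 1, 137, 247, 225, 298]… (length divides ord_343(137)).
7 cycles of lengths [147, 147, 21, 21, 3, 3, 1].
Σ(ℓ_i−1) = 343−7 = 336; sign = (−1)^336 = +1.
The Jacobi symbol (137|343) = +1 (Zolotarev) agrees.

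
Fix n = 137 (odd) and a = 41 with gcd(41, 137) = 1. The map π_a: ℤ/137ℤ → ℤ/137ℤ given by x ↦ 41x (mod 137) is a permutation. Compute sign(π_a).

-1

Trace 96: π^k(96) = [96, 100, 127, 1, 41, 37, 10] for k=0..6.
Cycle lengths of π_41 on ℤ/137ℤ: [8, 8, 8, 8, 8, 8, 8, 8, 8, 8, 8, 8, 8, 8, 8, 8, 8, 1]; 18 cycles in total.
137 − 18 = 119 transpositions; sign(π) = (−1)^119 = -1.
Via Zolotarev, sign(π_{41}) = (41|137) = -1.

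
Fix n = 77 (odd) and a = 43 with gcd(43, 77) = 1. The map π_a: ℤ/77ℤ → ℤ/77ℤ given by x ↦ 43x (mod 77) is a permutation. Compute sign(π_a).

Start at x=1: 1 → 43 → 1 (one orbit).
Cycle lengths of π_43 on ℤ/77ℤ: [2, 2, 2, 2, 2, 2, 2, 2, 2, 2, 2, 2, 2, 2, 2, 2, 2, 2, 2, 2, 2, 2, 2, 2, 2, 2, 2, 2, 2, 2, 2, 2, 2, 2, 2, 1, 1, 1, 1, 1, 1, 1]; 42 cycles in total.
With 42 cycles on 77 points, sign = (−1)^{77−42} = -1.
The Jacobi symbol (43|77) = -1 (Zolotarev) agrees.

-1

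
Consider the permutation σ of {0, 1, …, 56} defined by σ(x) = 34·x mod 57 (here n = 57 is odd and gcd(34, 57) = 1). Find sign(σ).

-1

Orbit of 37 under x↦34x: [37, 4, 22, 7, 10, 55, 46]… (length divides ord_57(34)).
The orbit structure of x ↦ 34x mod 57: 6 orbits of sizes [18, 18, 18, 1, 1, 1].
sign(π) = (−1)^{n − #cycles} = (−1)^{57−6} = (−1)^51 = -1.
(34|57)_J = -1 (Zolotarev's lemma cross-check).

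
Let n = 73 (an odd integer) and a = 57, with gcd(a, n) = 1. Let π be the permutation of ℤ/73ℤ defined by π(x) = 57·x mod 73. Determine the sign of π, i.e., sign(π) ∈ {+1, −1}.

Trace 64: π^k(64) = [64, 71, 32, 72, 16, 36, 8] for k=0..6.
π_57 has 5 disjoint cycles with lengths [18, 18, 18, 18, 1] on {0,…,72}.
sign(π) = (−1)^{n − #cycles} = (−1)^{73−5} = (−1)^68 = +1.
(57|73)_J = +1 (Zolotarev's lemma cross-check).

+1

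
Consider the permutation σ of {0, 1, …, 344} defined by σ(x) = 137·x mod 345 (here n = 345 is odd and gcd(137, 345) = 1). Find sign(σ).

Orbit of 137 under x↦137x: [137, 139, 68, 1]… (length divides ord_345(137)).
Cycle lengths of π_137 on ℤ/345ℤ: [4, 4, 4, 4, 4, 4, 4, 4, 4, 4, 4, 4, 4, 4, 4, 4, 4, 4, 4, 4, 4, 4, 4, 4, 4, 4, 4, 4, 4, 4, 4, 4, 4, 4, 4, 4, 4, 4, 4, 4, 4, 4, 4, 4, 4, 4, 4, 4, 4, 4, 4, 4, 4, 4, 4, 4, 4, 4, 4, 4, 4, 4, 4, 4, 4, 4, 4, 4, 4, 2, 2, 2, 2, 2, 2, 2, 2, 2, 2, 2, 2, 2, 2, 2, 2, 2, 2, 2, 2, 2, 2, 2, 2, 2, 2, 2, 2, 2, 2, 2, 2, 2, 2, 1]; 104 cycles in total.
n − c = 345 − 104 = 241; sign = (−1)^241 = -1.

-1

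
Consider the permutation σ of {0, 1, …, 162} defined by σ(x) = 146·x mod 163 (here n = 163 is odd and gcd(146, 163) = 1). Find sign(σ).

+1

Start at x=77: 77 → 158 → 85 → 22 → 115 → 1 → 146 → … (one orbit).
Cycle lengths of π_146 on ℤ/163ℤ: [27, 27, 27, 27, 27, 27, 1]; 7 cycles in total.
n − c = 163 − 7 = 156; sign = (−1)^156 = +1.
(146|163)_J = +1 (Zolotarev's lemma cross-check).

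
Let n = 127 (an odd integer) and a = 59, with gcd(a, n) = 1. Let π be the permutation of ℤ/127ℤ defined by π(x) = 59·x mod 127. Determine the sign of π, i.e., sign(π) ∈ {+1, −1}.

Orbit of 108 under x↦59x: [108, 22, 28, 1, 59, 52, 20]… (length divides ord_127(59)).
Decompose π into cycles: lengths [18, 18, 18, 18, 18, 18, 18, 1] (8 cycles, including the fixed point 0).
Σ(ℓ_i−1) = 127−8 = 119; sign = (−1)^119 = -1.

-1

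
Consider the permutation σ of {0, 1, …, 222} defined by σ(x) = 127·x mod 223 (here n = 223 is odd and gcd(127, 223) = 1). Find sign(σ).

Orbit of 166 under x↦127x: [166, 120, 76, 63, 196, 139, 36]… (length divides ord_223(127)).
3 cycles of lengths [111, 111, 1].
With 3 cycles on 223 points, sign = (−1)^{223−3} = +1.

+1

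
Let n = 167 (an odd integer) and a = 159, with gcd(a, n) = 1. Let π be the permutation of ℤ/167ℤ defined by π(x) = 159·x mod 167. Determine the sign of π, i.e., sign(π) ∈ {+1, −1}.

-1

Orbit of 68 under x↦159x: [68, 124, 10, 87, 139, 57, 45]… (length divides ord_167(159)).
Cycle type of π: 166 + 1; total 2 cycles.
n − c = 167 − 2 = 165; sign = (−1)^165 = -1.
Via Zolotarev, sign(π_{159}) = (159|167) = -1.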